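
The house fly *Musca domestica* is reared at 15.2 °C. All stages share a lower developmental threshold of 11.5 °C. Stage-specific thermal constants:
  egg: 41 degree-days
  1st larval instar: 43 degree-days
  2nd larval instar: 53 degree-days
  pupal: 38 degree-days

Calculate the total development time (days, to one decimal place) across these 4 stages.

47.3 days

Daily accumulation at 15.2 °C = 15.2 − 11.5 = 3.7 DD/day.
Total K = 41 + 43 + 53 + 38 = 175 DD.
Total duration = 175 / 3.7 = 47.297 ≈ 47.3 days.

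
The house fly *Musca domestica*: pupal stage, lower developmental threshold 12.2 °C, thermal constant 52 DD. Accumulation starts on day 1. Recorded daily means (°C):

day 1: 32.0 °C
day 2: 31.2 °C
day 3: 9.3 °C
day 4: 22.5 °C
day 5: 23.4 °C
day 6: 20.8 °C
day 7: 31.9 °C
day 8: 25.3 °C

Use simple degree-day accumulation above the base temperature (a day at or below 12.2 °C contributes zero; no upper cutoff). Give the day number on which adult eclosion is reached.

Daily DD above 12.2 °C: 19.8, 19.0, 0.0, 10.3, 11.2, 8.6, 19.7, 13.1.
Cumulative: 19.8, 38.8, 38.8, 49.1, 60.3, 68.9, 88.6, 101.7.
The total first reaches 52 DD on day 5.

day 5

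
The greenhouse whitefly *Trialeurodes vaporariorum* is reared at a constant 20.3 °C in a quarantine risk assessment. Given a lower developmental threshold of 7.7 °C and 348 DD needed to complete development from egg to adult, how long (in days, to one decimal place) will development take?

27.6 days

Daily accumulation = 20.3 − 7.7 = 12.6 DD/day.
Duration = 348 / 12.6 = 27.619 ≈ 27.6 days.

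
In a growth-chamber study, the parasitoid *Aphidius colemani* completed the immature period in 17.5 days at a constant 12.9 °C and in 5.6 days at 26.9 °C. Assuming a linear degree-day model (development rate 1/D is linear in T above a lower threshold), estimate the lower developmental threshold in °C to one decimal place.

6.3 °C

Equal thermal constants: D₁(T₁ − T_b) = D₂(T₂ − T_b).
17.5·(12.9 − T_b) = 5.6·(26.9 − T_b)
T_b = (17.5·12.9 − 5.6·26.9) / (17.5 − 5.6) = 75.11 / 11.9 = 6.312 °C ≈ 6.3 °C.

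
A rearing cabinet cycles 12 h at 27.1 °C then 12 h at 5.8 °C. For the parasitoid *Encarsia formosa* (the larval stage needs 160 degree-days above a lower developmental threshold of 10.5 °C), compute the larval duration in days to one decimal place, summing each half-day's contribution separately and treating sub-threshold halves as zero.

19.3 days

Day half: max(0, 27.1 − 10.5) × 0.5 = 16.6 × 0.5 = 8.30 DD.
Night half: max(0, 5.8 − 10.5) × 0.5 = 0.0 × 0.5 = 0.00 DD.
Per 24 h: 8.30 DD/day.
Duration = 160 / 8.30 = 19.277 ≈ 19.3 days.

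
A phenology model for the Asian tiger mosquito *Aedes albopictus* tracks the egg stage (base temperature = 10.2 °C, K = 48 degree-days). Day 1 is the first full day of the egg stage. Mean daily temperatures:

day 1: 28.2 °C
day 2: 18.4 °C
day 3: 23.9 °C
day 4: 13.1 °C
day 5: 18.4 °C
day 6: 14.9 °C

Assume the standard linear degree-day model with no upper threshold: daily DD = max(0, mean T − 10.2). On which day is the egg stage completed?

day 5

Daily DD above 10.2 °C: 18.0, 8.2, 13.7, 2.9, 8.2, 4.7.
Cumulative: 18.0, 26.2, 39.9, 42.8, 51.0, 55.7.
The total first reaches 48 DD on day 5.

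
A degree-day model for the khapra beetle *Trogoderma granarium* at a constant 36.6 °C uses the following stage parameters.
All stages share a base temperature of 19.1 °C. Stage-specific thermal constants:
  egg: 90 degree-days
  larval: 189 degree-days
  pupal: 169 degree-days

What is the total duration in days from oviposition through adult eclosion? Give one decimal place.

25.6 days

Daily accumulation at 36.6 °C = 36.6 − 19.1 = 17.5 DD/day.
Total K = 90 + 189 + 169 = 448 DD.
Total duration = 448 / 17.5 = 25.600 ≈ 25.6 days.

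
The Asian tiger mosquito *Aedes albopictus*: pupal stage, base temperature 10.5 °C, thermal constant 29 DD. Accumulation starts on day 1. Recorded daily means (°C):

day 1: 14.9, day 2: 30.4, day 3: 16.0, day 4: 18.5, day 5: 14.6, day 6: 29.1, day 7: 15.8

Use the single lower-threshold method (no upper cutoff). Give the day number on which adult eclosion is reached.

Daily DD above 10.5 °C: 4.4, 19.9, 5.5, 8.0, 4.1, 18.6, 5.3.
Cumulative: 4.4, 24.3, 29.8, 37.8, 41.9, 60.5, 65.8.
The total first reaches 29 DD on day 3.

day 3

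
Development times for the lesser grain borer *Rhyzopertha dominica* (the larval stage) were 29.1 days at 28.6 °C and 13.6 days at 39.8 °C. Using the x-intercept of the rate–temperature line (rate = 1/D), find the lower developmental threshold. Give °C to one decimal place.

18.8 °C

Linear rate model ⇒ the product D·(T − T_b) is constant across temperatures.
29.1·(28.6 − T_b) = 13.6·(39.8 − T_b)
T_b = (29.1·28.6 − 13.6·39.8) / (29.1 − 13.6) = 290.98 / 15.5 = 18.773 °C ≈ 18.8 °C.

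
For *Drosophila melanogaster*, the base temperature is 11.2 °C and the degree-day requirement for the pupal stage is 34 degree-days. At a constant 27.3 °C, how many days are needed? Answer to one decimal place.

Daily accumulation = 27.3 − 11.2 = 16.1 DD/day.
Duration = 34 / 16.1 = 2.112 ≈ 2.1 days.

2.1 days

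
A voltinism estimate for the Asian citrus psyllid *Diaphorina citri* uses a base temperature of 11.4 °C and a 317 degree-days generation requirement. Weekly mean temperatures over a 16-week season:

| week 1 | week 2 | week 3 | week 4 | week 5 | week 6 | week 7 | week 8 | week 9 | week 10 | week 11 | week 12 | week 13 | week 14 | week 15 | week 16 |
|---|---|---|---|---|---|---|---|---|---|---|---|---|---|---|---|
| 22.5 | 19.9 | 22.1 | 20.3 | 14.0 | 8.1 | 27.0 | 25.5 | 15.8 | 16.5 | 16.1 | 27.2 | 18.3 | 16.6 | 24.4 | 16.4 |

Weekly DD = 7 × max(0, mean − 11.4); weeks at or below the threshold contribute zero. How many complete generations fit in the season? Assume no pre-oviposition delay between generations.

Weekly DD (7 × max(0, T̄ − 11.4)): 77.7, 59.5, 74.9, 62.3, 18.2, 0.0, 109.2, 98.7, 30.8, 35.7, 32.9, 110.6, 48.3, 36.4, 91.0, 35.0.
Season total = 921.2 DD.
Complete generations = ⌊921.2 / 317⌋ = 2.

2 generations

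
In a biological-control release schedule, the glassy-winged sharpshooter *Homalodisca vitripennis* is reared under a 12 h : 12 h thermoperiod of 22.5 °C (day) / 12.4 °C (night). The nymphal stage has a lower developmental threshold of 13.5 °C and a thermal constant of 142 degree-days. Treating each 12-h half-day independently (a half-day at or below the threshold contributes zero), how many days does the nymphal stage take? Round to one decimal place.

31.6 days

Day half: max(0, 22.5 − 13.5) × 0.5 = 9.0 × 0.5 = 4.50 DD.
Night half: max(0, 12.4 − 13.5) × 0.5 = 0.0 × 0.5 = 0.00 DD.
Per 24 h: 4.50 DD/day.
Duration = 142 / 4.50 = 31.556 ≈ 31.6 days.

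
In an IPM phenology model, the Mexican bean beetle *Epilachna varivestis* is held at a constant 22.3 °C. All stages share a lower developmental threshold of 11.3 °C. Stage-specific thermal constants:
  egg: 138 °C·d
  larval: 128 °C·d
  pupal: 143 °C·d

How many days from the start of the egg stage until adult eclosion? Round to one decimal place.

37.2 days

Daily accumulation at 22.3 °C = 22.3 − 11.3 = 11.0 DD/day.
Total K = 138 + 128 + 143 = 409 DD.
Total duration = 409 / 11.0 = 37.182 ≈ 37.2 days.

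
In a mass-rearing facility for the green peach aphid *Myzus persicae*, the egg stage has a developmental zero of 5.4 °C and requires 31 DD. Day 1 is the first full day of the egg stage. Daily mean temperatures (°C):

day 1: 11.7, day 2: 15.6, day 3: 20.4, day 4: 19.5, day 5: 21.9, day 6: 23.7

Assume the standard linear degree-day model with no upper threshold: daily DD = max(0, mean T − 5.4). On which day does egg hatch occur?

Daily DD above 5.4 °C: 6.3, 10.2, 15.0, 14.1, 16.5, 18.3.
Cumulative: 6.3, 16.5, 31.5, 45.6, 62.1, 80.4.
The total first reaches 31 DD on day 3.

day 3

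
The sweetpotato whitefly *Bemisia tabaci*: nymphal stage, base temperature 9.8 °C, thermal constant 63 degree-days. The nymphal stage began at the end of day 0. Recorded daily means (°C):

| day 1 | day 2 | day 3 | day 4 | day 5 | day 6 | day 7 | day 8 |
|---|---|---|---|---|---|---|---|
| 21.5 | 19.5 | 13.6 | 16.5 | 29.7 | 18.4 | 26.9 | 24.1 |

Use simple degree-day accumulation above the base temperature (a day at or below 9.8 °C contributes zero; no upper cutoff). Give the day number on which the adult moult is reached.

Daily DD above 9.8 °C: 11.7, 9.7, 3.8, 6.7, 19.9, 8.6, 17.1, 14.3.
Cumulative: 11.7, 21.4, 25.2, 31.9, 51.8, 60.4, 77.5, 91.8.
The total first reaches 63 DD on day 7.

day 7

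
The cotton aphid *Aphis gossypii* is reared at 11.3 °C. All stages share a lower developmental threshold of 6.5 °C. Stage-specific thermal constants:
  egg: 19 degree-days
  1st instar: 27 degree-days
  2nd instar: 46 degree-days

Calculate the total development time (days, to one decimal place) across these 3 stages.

19.2 days

Daily accumulation at 11.3 °C = 11.3 − 6.5 = 4.8 DD/day.
Total K = 19 + 27 + 46 = 92 DD.
Total duration = 92 / 4.8 = 19.167 ≈ 19.2 days.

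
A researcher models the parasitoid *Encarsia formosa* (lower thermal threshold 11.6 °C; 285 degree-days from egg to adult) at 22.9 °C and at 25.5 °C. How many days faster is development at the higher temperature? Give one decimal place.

At 22.9 °C: 285 / (22.9 − 11.6) = 285 / 11.3 = 25.221 d.
At 25.5 °C: 285 / (25.5 − 11.6) = 285 / 13.9 = 20.504 d.
Difference = |25.221 − 20.504| = 4.718 ≈ 4.7 days.

4.7 days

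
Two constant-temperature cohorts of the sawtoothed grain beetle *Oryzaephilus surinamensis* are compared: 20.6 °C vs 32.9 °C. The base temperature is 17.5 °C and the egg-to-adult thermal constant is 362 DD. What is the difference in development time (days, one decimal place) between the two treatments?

At 20.6 °C: 362 / (20.6 − 17.5) = 362 / 3.1 = 116.774 d.
At 32.9 °C: 362 / (32.9 − 17.5) = 362 / 15.4 = 23.506 d.
Difference = |116.774 − 23.506| = 93.268 ≈ 93.3 days.

93.3 days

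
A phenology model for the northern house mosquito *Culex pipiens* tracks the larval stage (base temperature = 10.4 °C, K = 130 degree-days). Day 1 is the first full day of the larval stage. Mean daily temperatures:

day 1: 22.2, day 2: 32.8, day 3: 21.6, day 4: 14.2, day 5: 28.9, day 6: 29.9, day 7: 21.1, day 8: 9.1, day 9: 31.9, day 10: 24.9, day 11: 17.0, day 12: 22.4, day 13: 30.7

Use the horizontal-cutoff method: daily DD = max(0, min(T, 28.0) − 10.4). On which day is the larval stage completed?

day 12

Daily DD above 10.4 °C (capped at 17.6): 11.8, 17.6, 11.2, 3.8, 17.6, 17.6, 10.7, 0.0, 17.6, 14.5, 6.6, 12.0, 17.6.
Cumulative: 11.8, 29.4, 40.6, 44.4, 62.0, 79.6, 90.3, 90.3, 107.9, 122.4, 129.0, 141.0, 158.6.
The total first reaches 130 DD on day 12.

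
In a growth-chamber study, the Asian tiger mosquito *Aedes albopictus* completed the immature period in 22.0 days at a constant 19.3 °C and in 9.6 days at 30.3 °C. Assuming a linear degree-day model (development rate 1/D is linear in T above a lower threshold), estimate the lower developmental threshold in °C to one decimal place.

10.8 °C

Under the model K = D·(T − T_b), so D₁·(T₁ − T_b) = D₂·(T₂ − T_b).
22.0·(19.3 − T_b) = 9.6·(30.3 − T_b)
T_b = (22.0·19.3 − 9.6·30.3) / (22.0 − 9.6) = 133.72 / 12.4 = 10.784 °C ≈ 10.8 °C.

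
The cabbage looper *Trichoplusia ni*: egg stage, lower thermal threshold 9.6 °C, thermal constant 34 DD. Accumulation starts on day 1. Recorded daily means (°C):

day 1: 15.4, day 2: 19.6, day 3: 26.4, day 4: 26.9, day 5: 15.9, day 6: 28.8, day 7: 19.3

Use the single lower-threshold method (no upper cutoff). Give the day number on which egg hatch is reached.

Daily DD above 9.6 °C: 5.8, 10.0, 16.8, 17.3, 6.3, 19.2, 9.7.
Cumulative: 5.8, 15.8, 32.6, 49.9, 56.2, 75.4, 85.1.
The total first reaches 34 DD on day 4.

day 4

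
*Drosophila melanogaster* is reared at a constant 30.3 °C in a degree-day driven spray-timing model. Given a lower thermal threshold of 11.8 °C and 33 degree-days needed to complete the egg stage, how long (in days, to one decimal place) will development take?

Daily accumulation = 30.3 − 11.8 = 18.5 DD/day.
Duration = 33 / 18.5 = 1.784 ≈ 1.8 days.

1.8 days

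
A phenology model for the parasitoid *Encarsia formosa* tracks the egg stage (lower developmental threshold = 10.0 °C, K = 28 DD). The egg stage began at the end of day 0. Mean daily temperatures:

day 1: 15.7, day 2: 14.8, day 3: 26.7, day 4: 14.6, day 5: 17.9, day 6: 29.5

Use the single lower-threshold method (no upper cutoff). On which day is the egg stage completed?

Daily DD above 10.0 °C: 5.7, 4.8, 16.7, 4.6, 7.9, 19.5.
Cumulative: 5.7, 10.5, 27.2, 31.8, 39.7, 59.2.
The total first reaches 28 DD on day 4.

day 4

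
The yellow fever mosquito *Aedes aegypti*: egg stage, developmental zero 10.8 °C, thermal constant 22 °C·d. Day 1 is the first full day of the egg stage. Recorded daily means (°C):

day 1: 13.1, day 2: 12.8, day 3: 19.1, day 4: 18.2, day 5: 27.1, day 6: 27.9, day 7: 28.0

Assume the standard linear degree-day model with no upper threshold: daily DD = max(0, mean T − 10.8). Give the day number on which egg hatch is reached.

day 5

Daily DD above 10.8 °C: 2.3, 2.0, 8.3, 7.4, 16.3, 17.1, 17.2.
Cumulative: 2.3, 4.3, 12.6, 20.0, 36.3, 53.4, 70.6.
The total first reaches 22 DD on day 5.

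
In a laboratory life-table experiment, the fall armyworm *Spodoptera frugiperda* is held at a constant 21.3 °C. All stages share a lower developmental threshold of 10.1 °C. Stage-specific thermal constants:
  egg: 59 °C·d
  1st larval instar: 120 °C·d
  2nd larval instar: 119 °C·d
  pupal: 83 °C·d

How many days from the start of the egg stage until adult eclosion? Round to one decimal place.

34.0 days

Daily accumulation at 21.3 °C = 21.3 − 10.1 = 11.2 DD/day.
Total K = 59 + 120 + 119 + 83 = 381 DD.
Total duration = 381 / 11.2 = 34.018 ≈ 34.0 days.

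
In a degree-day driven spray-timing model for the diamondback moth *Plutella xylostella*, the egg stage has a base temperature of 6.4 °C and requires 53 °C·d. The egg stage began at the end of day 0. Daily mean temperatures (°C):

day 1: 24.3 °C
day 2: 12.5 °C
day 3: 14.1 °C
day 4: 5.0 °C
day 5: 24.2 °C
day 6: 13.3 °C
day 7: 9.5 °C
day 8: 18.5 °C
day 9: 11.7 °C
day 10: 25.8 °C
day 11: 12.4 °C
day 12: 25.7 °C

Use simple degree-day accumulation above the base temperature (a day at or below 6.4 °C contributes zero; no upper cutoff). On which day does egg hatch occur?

Daily DD above 6.4 °C: 17.9, 6.1, 7.7, 0.0, 17.8, 6.9, 3.1, 12.1, 5.3, 19.4, 6.0, 19.3.
Cumulative: 17.9, 24.0, 31.7, 31.7, 49.5, 56.4, 59.5, 71.6, 76.9, 96.3, 102.3, 121.6.
The total first reaches 53 DD on day 6.

day 6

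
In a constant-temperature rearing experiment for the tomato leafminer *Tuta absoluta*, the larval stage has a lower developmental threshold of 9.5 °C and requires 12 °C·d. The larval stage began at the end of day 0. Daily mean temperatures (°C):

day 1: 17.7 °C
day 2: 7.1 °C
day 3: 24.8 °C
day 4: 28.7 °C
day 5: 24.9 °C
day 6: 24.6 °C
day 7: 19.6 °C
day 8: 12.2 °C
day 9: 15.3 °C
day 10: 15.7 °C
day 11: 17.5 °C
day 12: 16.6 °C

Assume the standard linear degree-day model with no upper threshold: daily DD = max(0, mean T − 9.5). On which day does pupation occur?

Daily DD above 9.5 °C: 8.2, 0.0, 15.3, 19.2, 15.4, 15.1, 10.1, 2.7, 5.8, 6.2, 8.0, 7.1.
Cumulative: 8.2, 8.2, 23.5, 42.7, 58.1, 73.2, 83.3, 86.0, 91.8, 98.0, 106.0, 113.1.
The total first reaches 12 DD on day 3.

day 3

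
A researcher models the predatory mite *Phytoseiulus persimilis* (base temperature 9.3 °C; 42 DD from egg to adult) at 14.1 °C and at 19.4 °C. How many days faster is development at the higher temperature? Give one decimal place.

At 14.1 °C: 42 / (14.1 − 9.3) = 42 / 4.8 = 8.750 d.
At 19.4 °C: 42 / (19.4 − 9.3) = 42 / 10.1 = 4.158 d.
Difference = |8.750 − 4.158| = 4.592 ≈ 4.6 days.

4.6 days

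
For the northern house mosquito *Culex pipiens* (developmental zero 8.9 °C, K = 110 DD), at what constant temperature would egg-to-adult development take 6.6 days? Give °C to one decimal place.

Required daily accumulation = 110 / 6.6 = 16.667 DD/day.
T = T_base + 16.667 = 8.9 + 16.667 = 25.567 ≈ 25.6 °C.

25.6 °C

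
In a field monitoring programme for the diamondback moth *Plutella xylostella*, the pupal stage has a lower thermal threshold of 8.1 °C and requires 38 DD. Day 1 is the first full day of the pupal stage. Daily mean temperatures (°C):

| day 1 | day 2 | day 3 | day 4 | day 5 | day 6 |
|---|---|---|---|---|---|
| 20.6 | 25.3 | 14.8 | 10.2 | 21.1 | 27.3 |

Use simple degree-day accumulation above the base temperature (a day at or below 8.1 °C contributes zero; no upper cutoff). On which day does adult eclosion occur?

Daily DD above 8.1 °C: 12.5, 17.2, 6.7, 2.1, 13.0, 19.2.
Cumulative: 12.5, 29.7, 36.4, 38.5, 51.5, 70.7.
The total first reaches 38 DD on day 4.

day 4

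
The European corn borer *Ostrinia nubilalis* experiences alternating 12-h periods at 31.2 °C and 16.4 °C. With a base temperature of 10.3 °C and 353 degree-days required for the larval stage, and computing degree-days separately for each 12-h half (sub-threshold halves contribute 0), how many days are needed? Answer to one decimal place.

Day half: max(0, 31.2 − 10.3) × 0.5 = 20.9 × 0.5 = 10.45 DD.
Night half: max(0, 16.4 − 10.3) × 0.5 = 6.1 × 0.5 = 3.05 DD.
Per 24 h: 13.50 DD/day.
Duration = 353 / 13.50 = 26.148 ≈ 26.1 days.

26.1 days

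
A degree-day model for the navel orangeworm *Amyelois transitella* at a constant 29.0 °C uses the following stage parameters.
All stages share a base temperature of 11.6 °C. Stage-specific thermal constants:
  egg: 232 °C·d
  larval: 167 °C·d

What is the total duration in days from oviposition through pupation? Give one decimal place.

Daily accumulation at 29.0 °C = 29.0 − 11.6 = 17.4 DD/day.
Total K = 232 + 167 = 399 DD.
Total duration = 399 / 17.4 = 22.931 ≈ 22.9 days.

22.9 days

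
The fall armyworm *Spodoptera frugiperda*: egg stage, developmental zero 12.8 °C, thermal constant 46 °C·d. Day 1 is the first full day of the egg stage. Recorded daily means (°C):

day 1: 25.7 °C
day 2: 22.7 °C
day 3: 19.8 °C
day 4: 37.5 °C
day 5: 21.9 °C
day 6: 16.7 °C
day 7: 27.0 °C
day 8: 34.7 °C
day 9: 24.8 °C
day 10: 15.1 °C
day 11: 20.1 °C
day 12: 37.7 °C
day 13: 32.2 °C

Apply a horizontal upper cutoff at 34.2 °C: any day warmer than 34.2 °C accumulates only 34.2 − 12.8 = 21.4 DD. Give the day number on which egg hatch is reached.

Daily DD above 12.8 °C (capped at 21.4): 12.9, 9.9, 7.0, 21.4, 9.1, 3.9, 14.2, 21.4, 12.0, 2.3, 7.3, 21.4, 19.4.
Cumulative: 12.9, 22.8, 29.8, 51.2, 60.3, 64.2, 78.4, 99.8, 111.8, 114.1, 121.4, 142.8, 162.2.
The total first reaches 46 DD on day 4.

day 4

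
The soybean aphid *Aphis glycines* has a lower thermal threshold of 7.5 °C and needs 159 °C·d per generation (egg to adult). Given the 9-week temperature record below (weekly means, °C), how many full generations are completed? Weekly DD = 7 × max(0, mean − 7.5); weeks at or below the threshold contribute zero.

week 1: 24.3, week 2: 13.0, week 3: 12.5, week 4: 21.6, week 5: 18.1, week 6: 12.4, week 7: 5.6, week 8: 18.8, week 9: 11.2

Weekly DD (7 × max(0, T̄ − 7.5)): 117.6, 38.5, 35.0, 98.7, 74.2, 34.3, 0.0, 79.1, 25.9.
Season total = 503.3 DD.
Complete generations = ⌊503.3 / 159⌋ = 3.

3 generations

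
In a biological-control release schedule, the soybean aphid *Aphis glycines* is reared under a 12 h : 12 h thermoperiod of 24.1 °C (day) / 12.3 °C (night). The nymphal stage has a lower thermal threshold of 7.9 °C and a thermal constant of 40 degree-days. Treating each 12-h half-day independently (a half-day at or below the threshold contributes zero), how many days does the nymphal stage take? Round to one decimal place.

Day half: max(0, 24.1 − 7.9) × 0.5 = 16.2 × 0.5 = 8.10 DD.
Night half: max(0, 12.3 − 7.9) × 0.5 = 4.4 × 0.5 = 2.20 DD.
Per 24 h: 10.30 DD/day.
Duration = 40 / 10.30 = 3.883 ≈ 3.9 days.

3.9 days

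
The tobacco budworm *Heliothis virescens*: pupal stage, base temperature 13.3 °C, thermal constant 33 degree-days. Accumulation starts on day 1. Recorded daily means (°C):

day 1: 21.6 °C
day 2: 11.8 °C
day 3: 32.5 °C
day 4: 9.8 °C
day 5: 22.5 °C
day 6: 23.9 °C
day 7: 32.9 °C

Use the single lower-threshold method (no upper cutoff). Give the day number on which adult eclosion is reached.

day 5

Daily DD above 13.3 °C: 8.3, 0.0, 19.2, 0.0, 9.2, 10.6, 19.6.
Cumulative: 8.3, 8.3, 27.5, 27.5, 36.7, 47.3, 66.9.
The total first reaches 33 DD on day 5.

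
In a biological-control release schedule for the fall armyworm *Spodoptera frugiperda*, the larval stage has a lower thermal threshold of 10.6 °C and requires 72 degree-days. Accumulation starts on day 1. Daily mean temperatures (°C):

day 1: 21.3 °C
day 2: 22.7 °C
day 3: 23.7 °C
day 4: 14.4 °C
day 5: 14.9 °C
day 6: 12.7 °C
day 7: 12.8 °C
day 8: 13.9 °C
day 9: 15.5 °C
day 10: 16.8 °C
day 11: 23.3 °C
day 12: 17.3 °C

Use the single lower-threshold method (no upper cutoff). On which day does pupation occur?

day 11

Daily DD above 10.6 °C: 10.7, 12.1, 13.1, 3.8, 4.3, 2.1, 2.2, 3.3, 4.9, 6.2, 12.7, 6.7.
Cumulative: 10.7, 22.8, 35.9, 39.7, 44.0, 46.1, 48.3, 51.6, 56.5, 62.7, 75.4, 82.1.
The total first reaches 72 DD on day 11.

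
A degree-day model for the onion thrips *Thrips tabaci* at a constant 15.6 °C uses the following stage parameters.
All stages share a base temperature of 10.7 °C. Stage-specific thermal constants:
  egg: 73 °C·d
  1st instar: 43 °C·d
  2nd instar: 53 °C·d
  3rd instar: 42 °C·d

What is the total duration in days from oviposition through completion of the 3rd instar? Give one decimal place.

43.1 days

Daily accumulation at 15.6 °C = 15.6 − 10.7 = 4.9 DD/day.
Total K = 73 + 43 + 53 + 42 = 211 DD.
Total duration = 211 / 4.9 = 43.061 ≈ 43.1 days.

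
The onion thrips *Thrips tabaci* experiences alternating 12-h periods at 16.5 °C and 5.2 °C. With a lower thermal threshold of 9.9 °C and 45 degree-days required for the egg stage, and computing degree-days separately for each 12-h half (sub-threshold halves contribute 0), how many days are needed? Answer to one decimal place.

Day half: max(0, 16.5 − 9.9) × 0.5 = 6.6 × 0.5 = 3.30 DD.
Night half: max(0, 5.2 − 9.9) × 0.5 = 0.0 × 0.5 = 0.00 DD.
Per 24 h: 3.30 DD/day.
Duration = 45 / 3.30 = 13.636 ≈ 13.6 days.

13.6 days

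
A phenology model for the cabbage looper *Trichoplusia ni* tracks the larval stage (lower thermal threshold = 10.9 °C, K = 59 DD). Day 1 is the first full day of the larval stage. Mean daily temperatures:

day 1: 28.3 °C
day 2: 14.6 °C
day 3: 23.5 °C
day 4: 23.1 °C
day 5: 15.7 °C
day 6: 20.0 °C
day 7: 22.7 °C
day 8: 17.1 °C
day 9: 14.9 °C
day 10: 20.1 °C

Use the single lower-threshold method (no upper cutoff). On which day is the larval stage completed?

day 6

Daily DD above 10.9 °C: 17.4, 3.7, 12.6, 12.2, 4.8, 9.1, 11.8, 6.2, 4.0, 9.2.
Cumulative: 17.4, 21.1, 33.7, 45.9, 50.7, 59.8, 71.6, 77.8, 81.8, 91.0.
The total first reaches 59 DD on day 6.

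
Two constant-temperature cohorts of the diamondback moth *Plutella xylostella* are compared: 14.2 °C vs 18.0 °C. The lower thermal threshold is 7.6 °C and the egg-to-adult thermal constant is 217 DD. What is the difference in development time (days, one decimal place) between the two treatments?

12.0 days

At 14.2 °C: 217 / (14.2 − 7.6) = 217 / 6.6 = 32.879 d.
At 18.0 °C: 217 / (18.0 − 7.6) = 217 / 10.4 = 20.865 d.
Difference = |32.879 − 20.865| = 12.013 ≈ 12.0 days.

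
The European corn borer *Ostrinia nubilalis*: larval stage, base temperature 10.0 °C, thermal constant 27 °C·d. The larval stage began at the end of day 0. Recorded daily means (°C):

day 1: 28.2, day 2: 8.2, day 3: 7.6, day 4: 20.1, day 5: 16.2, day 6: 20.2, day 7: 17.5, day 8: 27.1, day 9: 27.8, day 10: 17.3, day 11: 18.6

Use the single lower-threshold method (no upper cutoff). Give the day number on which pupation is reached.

day 4

Daily DD above 10.0 °C: 18.2, 0.0, 0.0, 10.1, 6.2, 10.2, 7.5, 17.1, 17.8, 7.3, 8.6.
Cumulative: 18.2, 18.2, 18.2, 28.3, 34.5, 44.7, 52.2, 69.3, 87.1, 94.4, 103.0.
The total first reaches 27 DD on day 4.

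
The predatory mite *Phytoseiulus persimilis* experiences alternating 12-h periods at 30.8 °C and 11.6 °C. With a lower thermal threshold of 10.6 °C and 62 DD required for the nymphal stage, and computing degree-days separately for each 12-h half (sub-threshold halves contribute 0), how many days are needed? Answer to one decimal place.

5.8 days

Day half: max(0, 30.8 − 10.6) × 0.5 = 20.2 × 0.5 = 10.10 DD.
Night half: max(0, 11.6 − 10.6) × 0.5 = 1.0 × 0.5 = 0.50 DD.
Per 24 h: 10.60 DD/day.
Duration = 62 / 10.60 = 5.849 ≈ 5.8 days.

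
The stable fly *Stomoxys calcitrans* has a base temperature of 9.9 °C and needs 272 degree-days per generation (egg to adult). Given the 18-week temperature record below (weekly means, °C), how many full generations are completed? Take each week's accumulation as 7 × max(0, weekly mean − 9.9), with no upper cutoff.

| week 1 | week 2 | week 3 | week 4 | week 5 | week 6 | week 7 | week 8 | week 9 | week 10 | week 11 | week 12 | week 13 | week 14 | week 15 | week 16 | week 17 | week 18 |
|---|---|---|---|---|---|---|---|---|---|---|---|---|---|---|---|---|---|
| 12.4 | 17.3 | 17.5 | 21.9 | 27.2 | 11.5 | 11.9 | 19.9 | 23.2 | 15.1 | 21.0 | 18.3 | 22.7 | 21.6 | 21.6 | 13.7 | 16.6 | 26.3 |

4 generations

Weekly DD (7 × max(0, T̄ − 9.9)): 17.5, 51.8, 53.2, 84.0, 121.1, 11.2, 14.0, 70.0, 93.1, 36.4, 77.7, 58.8, 89.6, 81.9, 81.9, 26.6, 46.9, 114.8.
Season total = 1130.5 DD.
Complete generations = ⌊1130.5 / 272⌋ = 4.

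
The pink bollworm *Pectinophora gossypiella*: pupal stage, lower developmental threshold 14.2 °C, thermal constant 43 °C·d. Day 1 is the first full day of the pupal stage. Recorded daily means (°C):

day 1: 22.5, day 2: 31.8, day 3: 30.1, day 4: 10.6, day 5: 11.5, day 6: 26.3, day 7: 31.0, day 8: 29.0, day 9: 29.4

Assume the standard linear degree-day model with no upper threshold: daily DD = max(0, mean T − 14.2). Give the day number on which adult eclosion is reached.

day 6

Daily DD above 14.2 °C: 8.3, 17.6, 15.9, 0.0, 0.0, 12.1, 16.8, 14.8, 15.2.
Cumulative: 8.3, 25.9, 41.8, 41.8, 41.8, 53.9, 70.7, 85.5, 100.7.
The total first reaches 43 DD on day 6.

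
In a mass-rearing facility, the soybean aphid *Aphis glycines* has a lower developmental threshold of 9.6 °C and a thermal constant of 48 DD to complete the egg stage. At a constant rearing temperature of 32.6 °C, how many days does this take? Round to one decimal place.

Daily accumulation = 32.6 − 9.6 = 23.0 DD/day.
Duration = 48 / 23.0 = 2.087 ≈ 2.1 days.

2.1 days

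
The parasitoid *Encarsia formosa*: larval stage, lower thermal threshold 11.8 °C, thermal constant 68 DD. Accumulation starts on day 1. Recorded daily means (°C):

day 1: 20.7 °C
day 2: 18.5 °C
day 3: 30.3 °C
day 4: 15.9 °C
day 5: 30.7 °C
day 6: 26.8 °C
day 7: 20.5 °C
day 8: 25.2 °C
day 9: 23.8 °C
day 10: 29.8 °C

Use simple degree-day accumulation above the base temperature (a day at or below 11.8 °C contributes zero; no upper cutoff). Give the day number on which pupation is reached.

day 6

Daily DD above 11.8 °C: 8.9, 6.7, 18.5, 4.1, 18.9, 15.0, 8.7, 13.4, 12.0, 18.0.
Cumulative: 8.9, 15.6, 34.1, 38.2, 57.1, 72.1, 80.8, 94.2, 106.2, 124.2.
The total first reaches 68 DD on day 6.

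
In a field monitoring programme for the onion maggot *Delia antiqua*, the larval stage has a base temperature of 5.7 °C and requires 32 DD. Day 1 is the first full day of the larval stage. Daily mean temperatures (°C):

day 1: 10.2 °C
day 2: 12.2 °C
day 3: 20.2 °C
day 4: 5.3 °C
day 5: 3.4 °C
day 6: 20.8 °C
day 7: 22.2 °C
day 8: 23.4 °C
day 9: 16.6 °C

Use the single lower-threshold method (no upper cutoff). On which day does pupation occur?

Daily DD above 5.7 °C: 4.5, 6.5, 14.5, 0.0, 0.0, 15.1, 16.5, 17.7, 10.9.
Cumulative: 4.5, 11.0, 25.5, 25.5, 25.5, 40.6, 57.1, 74.8, 85.7.
The total first reaches 32 DD on day 6.

day 6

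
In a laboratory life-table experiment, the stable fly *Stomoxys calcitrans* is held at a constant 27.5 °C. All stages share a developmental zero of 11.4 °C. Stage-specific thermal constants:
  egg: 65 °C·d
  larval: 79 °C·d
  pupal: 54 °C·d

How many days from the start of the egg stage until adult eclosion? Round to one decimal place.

12.3 days

Daily accumulation at 27.5 °C = 27.5 − 11.4 = 16.1 DD/day.
Total K = 65 + 79 + 54 = 198 DD.
Total duration = 198 / 16.1 = 12.298 ≈ 12.3 days.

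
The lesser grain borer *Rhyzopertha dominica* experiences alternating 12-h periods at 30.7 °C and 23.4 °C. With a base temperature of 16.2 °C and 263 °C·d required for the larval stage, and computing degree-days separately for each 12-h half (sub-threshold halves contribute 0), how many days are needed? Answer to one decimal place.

24.2 days

Day half: max(0, 30.7 − 16.2) × 0.5 = 14.5 × 0.5 = 7.25 DD.
Night half: max(0, 23.4 − 16.2) × 0.5 = 7.2 × 0.5 = 3.60 DD.
Per 24 h: 10.85 DD/day.
Duration = 263 / 10.85 = 24.240 ≈ 24.2 days.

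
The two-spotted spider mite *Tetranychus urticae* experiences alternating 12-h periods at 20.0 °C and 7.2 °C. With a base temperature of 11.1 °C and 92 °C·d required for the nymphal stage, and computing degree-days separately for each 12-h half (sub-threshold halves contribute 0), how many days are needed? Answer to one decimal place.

20.7 days

Day half: max(0, 20.0 − 11.1) × 0.5 = 8.9 × 0.5 = 4.45 DD.
Night half: max(0, 7.2 − 11.1) × 0.5 = 0.0 × 0.5 = 0.00 DD.
Per 24 h: 4.45 DD/day.
Duration = 92 / 4.45 = 20.674 ≈ 20.7 days.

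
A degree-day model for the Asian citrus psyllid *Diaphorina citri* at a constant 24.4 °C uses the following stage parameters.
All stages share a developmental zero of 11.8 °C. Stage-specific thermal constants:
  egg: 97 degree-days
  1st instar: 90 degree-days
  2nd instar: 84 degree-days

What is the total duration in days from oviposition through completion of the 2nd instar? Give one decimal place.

Daily accumulation at 24.4 °C = 24.4 − 11.8 = 12.6 DD/day.
Total K = 97 + 90 + 84 = 271 DD.
Total duration = 271 / 12.6 = 21.508 ≈ 21.5 days.

21.5 days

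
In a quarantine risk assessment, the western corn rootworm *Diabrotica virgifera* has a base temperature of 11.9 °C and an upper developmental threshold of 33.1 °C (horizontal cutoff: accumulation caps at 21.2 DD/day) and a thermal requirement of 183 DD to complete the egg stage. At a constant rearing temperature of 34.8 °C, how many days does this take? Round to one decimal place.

8.6 days

Temperature 34.8 °C exceeds the upper threshold, so daily accumulation caps at 33.1 − 11.9 = 21.2 DD/day.
Duration = 183 / 21.2 = 8.632 ≈ 8.6 days.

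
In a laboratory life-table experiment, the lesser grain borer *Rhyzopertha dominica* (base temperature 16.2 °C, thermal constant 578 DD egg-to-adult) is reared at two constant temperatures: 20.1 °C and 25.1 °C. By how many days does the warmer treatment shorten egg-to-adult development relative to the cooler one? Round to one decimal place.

83.3 days

At 20.1 °C: 578 / (20.1 − 16.2) = 578 / 3.9 = 148.205 d.
At 25.1 °C: 578 / (25.1 − 16.2) = 578 / 8.9 = 64.944 d.
Difference = |148.205 − 64.944| = 83.261 ≈ 83.3 days.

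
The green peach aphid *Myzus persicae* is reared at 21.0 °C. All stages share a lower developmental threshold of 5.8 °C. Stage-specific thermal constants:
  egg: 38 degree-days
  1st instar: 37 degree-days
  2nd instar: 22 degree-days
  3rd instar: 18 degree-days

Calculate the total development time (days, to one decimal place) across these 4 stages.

7.6 days

Daily accumulation at 21.0 °C = 21.0 − 5.8 = 15.2 DD/day.
Total K = 38 + 37 + 22 + 18 = 115 DD.
Total duration = 115 / 15.2 = 7.566 ≈ 7.6 days.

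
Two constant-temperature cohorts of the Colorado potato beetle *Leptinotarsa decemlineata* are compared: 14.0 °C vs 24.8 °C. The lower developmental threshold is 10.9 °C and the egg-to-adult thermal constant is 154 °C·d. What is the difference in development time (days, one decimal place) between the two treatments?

At 14.0 °C: 154 / (14.0 − 10.9) = 154 / 3.1 = 49.677 d.
At 24.8 °C: 154 / (24.8 − 10.9) = 154 / 13.9 = 11.079 d.
Difference = |49.677 − 11.079| = 38.598 ≈ 38.6 days.

38.6 days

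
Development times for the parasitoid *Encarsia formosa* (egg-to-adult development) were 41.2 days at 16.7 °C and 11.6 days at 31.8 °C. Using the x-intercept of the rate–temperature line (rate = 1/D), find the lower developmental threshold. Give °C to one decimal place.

Equal thermal constants: D₁(T₁ − T_b) = D₂(T₂ − T_b).
41.2·(16.7 − T_b) = 11.6·(31.8 − T_b)
T_b = (41.2·16.7 − 11.6·31.8) / (41.2 − 11.6) = 319.16 / 29.6 = 10.782 °C ≈ 10.8 °C.

10.8 °C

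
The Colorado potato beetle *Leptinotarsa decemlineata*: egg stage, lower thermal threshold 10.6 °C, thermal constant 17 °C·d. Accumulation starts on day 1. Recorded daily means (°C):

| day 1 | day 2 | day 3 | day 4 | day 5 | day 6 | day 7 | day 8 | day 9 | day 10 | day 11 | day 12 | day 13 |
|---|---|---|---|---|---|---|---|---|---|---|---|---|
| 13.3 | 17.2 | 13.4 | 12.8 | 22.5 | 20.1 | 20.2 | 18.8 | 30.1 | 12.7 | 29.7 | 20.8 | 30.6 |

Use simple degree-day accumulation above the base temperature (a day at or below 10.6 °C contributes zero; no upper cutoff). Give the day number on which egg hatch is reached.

day 5

Daily DD above 10.6 °C: 2.7, 6.6, 2.8, 2.2, 11.9, 9.5, 9.6, 8.2, 19.5, 2.1, 19.1, 10.2, 20.0.
Cumulative: 2.7, 9.3, 12.1, 14.3, 26.2, 35.7, 45.3, 53.5, 73.0, 75.1, 94.2, 104.4, 124.4.
The total first reaches 17 DD on day 5.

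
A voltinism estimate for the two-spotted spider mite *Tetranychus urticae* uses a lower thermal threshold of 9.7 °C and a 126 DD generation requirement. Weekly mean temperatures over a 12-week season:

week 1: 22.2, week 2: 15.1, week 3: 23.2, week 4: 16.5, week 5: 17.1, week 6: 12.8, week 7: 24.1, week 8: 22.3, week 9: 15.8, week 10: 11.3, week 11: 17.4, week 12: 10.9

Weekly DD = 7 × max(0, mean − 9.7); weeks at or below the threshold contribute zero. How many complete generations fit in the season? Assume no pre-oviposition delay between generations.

Weekly DD (7 × max(0, T̄ − 9.7)): 87.5, 37.8, 94.5, 47.6, 51.8, 21.7, 100.8, 88.2, 42.7, 11.2, 53.9, 8.4.
Season total = 646.1 DD.
Complete generations = ⌊646.1 / 126⌋ = 5.

5 generations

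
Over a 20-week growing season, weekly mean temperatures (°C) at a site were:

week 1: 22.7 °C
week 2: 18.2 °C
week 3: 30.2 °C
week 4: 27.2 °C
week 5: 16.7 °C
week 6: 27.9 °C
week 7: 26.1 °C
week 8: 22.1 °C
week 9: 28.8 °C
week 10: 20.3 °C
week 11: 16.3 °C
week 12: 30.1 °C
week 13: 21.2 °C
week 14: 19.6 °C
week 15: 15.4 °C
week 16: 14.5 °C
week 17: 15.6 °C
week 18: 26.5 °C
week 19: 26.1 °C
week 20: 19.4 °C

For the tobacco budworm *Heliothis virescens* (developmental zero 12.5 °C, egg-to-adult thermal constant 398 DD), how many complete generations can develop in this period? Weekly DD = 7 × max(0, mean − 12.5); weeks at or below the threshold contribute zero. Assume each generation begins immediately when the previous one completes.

3 generations

Weekly DD (7 × max(0, T̄ − 12.5)): 71.4, 39.9, 123.9, 102.9, 29.4, 107.8, 95.2, 67.2, 114.1, 54.6, 26.6, 123.2, 60.9, 49.7, 20.3, 14.0, 21.7, 98.0, 95.2, 48.3.
Season total = 1364.3 DD.
Complete generations = ⌊1364.3 / 398⌋ = 3.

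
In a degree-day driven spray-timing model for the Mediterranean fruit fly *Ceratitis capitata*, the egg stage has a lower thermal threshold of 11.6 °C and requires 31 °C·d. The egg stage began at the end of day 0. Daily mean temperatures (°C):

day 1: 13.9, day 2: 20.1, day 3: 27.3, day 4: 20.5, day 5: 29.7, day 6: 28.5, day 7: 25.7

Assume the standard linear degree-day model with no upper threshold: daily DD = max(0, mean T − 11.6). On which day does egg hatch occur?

Daily DD above 11.6 °C: 2.3, 8.5, 15.7, 8.9, 18.1, 16.9, 14.1.
Cumulative: 2.3, 10.8, 26.5, 35.4, 53.5, 70.4, 84.5.
The total first reaches 31 DD on day 4.

day 4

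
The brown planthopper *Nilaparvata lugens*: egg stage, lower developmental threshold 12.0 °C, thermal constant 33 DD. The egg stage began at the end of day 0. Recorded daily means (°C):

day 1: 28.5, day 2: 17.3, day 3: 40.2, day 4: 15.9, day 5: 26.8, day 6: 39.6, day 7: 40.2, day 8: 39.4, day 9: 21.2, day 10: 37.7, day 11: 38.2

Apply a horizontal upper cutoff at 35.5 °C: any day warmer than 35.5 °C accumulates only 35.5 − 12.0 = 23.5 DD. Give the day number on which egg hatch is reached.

day 3

Daily DD above 12.0 °C (capped at 23.5): 16.5, 5.3, 23.5, 3.9, 14.8, 23.5, 23.5, 23.5, 9.2, 23.5, 23.5.
Cumulative: 16.5, 21.8, 45.3, 49.2, 64.0, 87.5, 111.0, 134.5, 143.7, 167.2, 190.7.
The total first reaches 33 DD on day 3.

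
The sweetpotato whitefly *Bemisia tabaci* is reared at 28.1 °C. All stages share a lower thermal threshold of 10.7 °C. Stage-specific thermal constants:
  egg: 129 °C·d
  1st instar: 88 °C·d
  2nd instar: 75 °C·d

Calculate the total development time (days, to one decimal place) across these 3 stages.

Daily accumulation at 28.1 °C = 28.1 − 10.7 = 17.4 DD/day.
Total K = 129 + 88 + 75 = 292 DD.
Total duration = 292 / 17.4 = 16.782 ≈ 16.8 days.

16.8 days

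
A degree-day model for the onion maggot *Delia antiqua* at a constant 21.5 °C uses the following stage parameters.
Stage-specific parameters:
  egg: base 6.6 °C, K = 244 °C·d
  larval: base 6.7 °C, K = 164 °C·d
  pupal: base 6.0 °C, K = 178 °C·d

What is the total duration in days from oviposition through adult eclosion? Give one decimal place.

38.9 days

egg: 244 / (21.5 − 6.6) = 244 / 14.9 = 16.376 d.
larval: 164 / (21.5 − 6.7) = 164 / 14.8 = 11.081 d.
pupal: 178 / (21.5 − 6.0) = 178 / 15.5 = 11.484 d.
Sum = 38.941 ≈ 38.9 days.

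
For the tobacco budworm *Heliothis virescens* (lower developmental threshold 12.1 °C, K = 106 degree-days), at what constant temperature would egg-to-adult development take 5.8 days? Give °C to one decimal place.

Required daily accumulation = 106 / 5.8 = 18.276 DD/day.
T = T_base + 18.276 = 12.1 + 18.276 = 30.376 ≈ 30.4 °C.

30.4 °C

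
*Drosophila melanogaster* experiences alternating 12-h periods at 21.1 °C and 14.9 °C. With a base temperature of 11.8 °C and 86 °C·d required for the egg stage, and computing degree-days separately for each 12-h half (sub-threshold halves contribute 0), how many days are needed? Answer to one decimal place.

13.9 days

Day half: max(0, 21.1 − 11.8) × 0.5 = 9.3 × 0.5 = 4.65 DD.
Night half: max(0, 14.9 − 11.8) × 0.5 = 3.1 × 0.5 = 1.55 DD.
Per 24 h: 6.20 DD/day.
Duration = 86 / 6.20 = 13.871 ≈ 13.9 days.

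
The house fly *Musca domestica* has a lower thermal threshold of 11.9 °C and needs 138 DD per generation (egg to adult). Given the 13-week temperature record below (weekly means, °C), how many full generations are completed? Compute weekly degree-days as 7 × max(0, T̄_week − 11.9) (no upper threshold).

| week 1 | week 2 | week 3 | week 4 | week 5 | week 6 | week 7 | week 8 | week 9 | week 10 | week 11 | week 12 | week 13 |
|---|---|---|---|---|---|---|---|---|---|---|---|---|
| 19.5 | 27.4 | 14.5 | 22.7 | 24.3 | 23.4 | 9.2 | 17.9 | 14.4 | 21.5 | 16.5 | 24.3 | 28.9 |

5 generations

Weekly DD (7 × max(0, T̄ − 11.9)): 53.2, 108.5, 18.2, 75.6, 86.8, 80.5, 0.0, 42.0, 17.5, 67.2, 32.2, 86.8, 119.0.
Season total = 787.5 DD.
Complete generations = ⌊787.5 / 138⌋ = 5.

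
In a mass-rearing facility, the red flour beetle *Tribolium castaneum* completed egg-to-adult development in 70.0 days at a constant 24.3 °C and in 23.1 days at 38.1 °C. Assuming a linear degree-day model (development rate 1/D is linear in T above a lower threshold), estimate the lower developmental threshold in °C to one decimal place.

Equal thermal constants: D₁(T₁ − T_b) = D₂(T₂ − T_b).
70.0·(24.3 − T_b) = 23.1·(38.1 − T_b)
T_b = (70.0·24.3 − 23.1·38.1) / (70.0 − 23.1) = 820.89 / 46.9 = 17.503 °C ≈ 17.5 °C.

17.5 °C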